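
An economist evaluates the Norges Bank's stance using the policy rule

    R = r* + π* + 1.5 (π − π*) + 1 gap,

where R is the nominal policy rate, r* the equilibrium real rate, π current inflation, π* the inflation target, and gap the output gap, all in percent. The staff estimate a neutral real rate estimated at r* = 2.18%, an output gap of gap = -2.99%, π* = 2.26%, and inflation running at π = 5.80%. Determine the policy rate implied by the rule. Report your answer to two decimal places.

6.76%

R = 2.18 + 2.26 + 1.5 × (5.80 − 2.26) + 1 × (-2.99)
   = 2.18 + 2.26 + 5.31 − 2.99 = 6.76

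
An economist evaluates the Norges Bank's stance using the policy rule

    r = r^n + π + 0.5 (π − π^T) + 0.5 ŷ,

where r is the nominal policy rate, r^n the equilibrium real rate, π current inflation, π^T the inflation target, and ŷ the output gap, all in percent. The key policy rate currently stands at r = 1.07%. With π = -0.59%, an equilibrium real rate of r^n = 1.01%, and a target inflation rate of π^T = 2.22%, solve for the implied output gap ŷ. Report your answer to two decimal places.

0.5 ŷ = 1.07 − 1.01 − (-0.59) − 0.5 × ((-0.59) − 2.22) = 2.055
ŷ = 2.055 / 0.5 = 4.11

4.11%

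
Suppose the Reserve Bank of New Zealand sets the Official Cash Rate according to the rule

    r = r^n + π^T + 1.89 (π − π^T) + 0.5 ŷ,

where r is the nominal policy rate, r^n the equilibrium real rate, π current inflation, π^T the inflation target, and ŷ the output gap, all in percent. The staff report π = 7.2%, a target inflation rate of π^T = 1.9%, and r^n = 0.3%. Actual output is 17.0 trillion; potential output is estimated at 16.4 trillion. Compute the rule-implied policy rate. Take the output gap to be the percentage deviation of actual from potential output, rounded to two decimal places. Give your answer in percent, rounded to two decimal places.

Output gap = 100 × (17.0 − 16.4) / 16.4 = 3.66%.
r = 0.30 + 1.90 + 1.89 × (7.20 − 1.90) + 0.5 × 3.66
   = 0.30 + 1.9 + 10.017 + 1.83 = 14.05

14.05%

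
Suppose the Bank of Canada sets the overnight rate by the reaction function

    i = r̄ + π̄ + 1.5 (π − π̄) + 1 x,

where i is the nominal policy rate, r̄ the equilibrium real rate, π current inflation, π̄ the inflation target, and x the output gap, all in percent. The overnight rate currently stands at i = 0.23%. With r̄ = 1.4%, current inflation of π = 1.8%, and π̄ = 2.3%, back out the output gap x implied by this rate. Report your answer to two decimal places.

-2.72%

1 x = 0.23 − 1.4 − 2.3 − 1.5 × (1.8 − 2.3) = -2.72
x = -2.72 / 1 = -2.72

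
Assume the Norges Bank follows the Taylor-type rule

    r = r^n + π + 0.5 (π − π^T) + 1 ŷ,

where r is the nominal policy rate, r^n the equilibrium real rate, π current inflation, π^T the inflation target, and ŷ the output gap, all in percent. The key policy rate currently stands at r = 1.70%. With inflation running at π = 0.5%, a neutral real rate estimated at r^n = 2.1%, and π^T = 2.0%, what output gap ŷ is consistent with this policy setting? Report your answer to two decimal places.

-0.15%

1 ŷ = 1.70 − 2.1 − 0.5 − 0.5 × (0.5 − 2.0) = -0.15
ŷ = -0.15 / 1 = -0.15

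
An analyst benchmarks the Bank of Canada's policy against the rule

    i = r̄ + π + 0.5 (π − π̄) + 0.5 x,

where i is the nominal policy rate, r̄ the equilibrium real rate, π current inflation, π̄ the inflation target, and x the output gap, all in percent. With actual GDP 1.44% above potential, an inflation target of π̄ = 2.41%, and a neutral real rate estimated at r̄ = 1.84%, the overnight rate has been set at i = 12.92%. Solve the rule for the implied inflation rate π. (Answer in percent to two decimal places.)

Output 1.44% above potential → x = 1.44.
Collecting π: i = r̄ + (1 + 0.5) π − 0.5 π̄ + 0.5 x
1.5 π = 12.92 − 1.84 + 0.5 × 2.41 − 0.5 × 1.44 = 11.565
π = 11.565 / 1.5 = 7.71

7.71%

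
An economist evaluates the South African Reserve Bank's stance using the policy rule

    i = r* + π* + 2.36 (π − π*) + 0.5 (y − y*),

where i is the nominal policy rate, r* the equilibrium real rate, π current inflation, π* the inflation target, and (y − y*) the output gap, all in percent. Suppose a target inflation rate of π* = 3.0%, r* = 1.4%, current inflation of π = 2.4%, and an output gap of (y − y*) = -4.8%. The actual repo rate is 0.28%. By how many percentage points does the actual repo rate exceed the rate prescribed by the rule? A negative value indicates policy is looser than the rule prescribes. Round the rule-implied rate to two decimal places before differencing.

-0.30 pp

i = 1.4 + 3.0 + 2.36 × (2.4 − 3.0) + 0.5 × (-4.8)
   = 1.4 + 3 − 1.416 − 2.4 = 0.58
Deviation = 0.28 − 0.58 = -0.30 pp.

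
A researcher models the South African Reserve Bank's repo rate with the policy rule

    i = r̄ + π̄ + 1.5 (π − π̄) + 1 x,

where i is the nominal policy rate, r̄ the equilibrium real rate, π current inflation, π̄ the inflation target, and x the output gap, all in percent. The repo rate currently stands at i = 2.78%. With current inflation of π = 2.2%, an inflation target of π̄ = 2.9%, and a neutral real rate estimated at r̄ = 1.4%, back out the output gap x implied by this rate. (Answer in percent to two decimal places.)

-0.47%

1 x = 2.78 − 1.4 − 2.9 − 1.5 × (2.2 − 2.9) = -0.47
x = -0.47 / 1 = -0.47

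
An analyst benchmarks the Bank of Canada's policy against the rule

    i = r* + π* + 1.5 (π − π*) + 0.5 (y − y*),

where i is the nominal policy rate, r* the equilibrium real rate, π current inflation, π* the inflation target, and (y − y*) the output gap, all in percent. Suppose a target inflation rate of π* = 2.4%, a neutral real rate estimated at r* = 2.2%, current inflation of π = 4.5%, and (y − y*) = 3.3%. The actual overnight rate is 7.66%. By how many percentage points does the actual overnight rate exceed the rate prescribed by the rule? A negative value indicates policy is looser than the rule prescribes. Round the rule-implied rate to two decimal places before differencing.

i = 2.2 + 2.4 + 1.5 × (4.5 − 2.4) + 0.5 × 3.3
   = 2.2 + 2.4 + 3.15 + 1.65 = 9.40
Deviation = 7.66 − 9.40 = -1.74 pp.

-1.74 pp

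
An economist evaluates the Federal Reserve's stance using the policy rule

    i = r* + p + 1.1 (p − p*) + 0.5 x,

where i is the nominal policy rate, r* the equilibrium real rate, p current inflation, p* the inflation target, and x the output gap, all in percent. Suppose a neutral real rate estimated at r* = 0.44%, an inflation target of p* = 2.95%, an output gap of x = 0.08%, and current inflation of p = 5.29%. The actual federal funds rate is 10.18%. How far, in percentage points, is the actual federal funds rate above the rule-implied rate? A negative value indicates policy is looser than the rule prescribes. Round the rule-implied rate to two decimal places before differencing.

i = 0.44 + 5.29 + 1.1 × (5.29 − 2.95) + 0.5 × 0.08
   = 0.44 + 5.29 + 2.574 + 0.04 = 8.34
Deviation = 10.18 − 8.34 = 1.84 pp.

1.84 pp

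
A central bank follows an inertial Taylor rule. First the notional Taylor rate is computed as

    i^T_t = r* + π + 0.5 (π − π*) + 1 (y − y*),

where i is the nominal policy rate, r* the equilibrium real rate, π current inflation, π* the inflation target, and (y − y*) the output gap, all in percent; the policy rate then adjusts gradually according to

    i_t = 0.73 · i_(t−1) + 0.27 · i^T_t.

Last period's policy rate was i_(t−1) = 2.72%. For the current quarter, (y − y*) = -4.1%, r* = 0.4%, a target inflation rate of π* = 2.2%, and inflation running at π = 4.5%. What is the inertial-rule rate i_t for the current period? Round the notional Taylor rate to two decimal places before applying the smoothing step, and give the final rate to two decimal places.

i^T_t = 0.4 + 4.5 + 0.5 × (4.5 − 2.2) + 1 × (-4.1)
   = 0.4 + 4.5 + 1.15 − 4.1 = 1.95
i_t = 0.73 × 2.72 + 0.27 × 1.95 = 1.9856 + 0.5265 = 2.51

2.51%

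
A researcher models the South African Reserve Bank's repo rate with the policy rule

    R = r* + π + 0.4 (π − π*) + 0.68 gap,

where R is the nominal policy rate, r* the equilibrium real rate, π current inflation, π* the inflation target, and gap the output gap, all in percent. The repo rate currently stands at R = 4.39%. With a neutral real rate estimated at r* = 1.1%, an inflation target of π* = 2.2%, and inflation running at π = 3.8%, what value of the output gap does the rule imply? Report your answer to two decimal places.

-1.69%

0.68 gap = 4.39 − 1.1 − 3.8 − 0.4 × (3.8 − 2.2) = -1.15
gap = -1.15 / 0.68 = -1.69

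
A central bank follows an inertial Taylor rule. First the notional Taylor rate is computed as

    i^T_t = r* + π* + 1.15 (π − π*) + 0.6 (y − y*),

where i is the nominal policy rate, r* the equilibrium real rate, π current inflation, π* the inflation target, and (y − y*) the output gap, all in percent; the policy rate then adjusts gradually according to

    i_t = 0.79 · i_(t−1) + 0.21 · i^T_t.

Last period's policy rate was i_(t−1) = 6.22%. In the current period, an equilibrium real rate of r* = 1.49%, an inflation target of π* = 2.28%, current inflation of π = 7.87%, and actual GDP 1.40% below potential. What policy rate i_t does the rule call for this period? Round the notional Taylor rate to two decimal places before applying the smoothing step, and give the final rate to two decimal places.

6.88%

Output 1.40% below potential → (y − y*) = -1.40.
i^T_t = 1.49 + 2.28 + 1.15 × (7.87 − 2.28) + 0.6 × (-1.40)
   = 1.49 + 2.28 + 6.4285 − 0.84 = 9.36
i_t = 0.79 × 6.22 + 0.21 × 9.36 = 4.9138 + 1.9656 = 6.88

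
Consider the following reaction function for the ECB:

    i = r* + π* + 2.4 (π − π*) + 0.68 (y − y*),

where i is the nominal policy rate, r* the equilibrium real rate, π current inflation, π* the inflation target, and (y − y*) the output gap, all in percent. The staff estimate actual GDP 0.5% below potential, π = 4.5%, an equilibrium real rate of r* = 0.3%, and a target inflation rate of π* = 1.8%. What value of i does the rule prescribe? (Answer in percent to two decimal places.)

Output 0.5% below potential → (y − y*) = -0.5.
i = 0.3 + 1.8 + 2.4 × (4.5 − 1.8) + 0.68 × (-0.5)
   = 0.3 + 1.8 + 6.48 − 0.34 = 8.24

8.24%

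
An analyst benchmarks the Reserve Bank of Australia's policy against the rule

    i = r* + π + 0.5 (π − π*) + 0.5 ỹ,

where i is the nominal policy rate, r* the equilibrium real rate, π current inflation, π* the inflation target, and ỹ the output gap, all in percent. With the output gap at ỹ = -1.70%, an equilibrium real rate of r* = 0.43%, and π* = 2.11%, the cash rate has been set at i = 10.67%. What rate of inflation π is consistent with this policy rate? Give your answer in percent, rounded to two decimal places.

8.10%

Collecting π: i = r* + (1 + 0.5) π − 0.5 π* + 0.5 ỹ
1.5 π = 10.67 − 0.43 + 0.5 × 2.11 − 0.5 × (-1.70) = 12.145
π = 12.145 / 1.5 = 8.10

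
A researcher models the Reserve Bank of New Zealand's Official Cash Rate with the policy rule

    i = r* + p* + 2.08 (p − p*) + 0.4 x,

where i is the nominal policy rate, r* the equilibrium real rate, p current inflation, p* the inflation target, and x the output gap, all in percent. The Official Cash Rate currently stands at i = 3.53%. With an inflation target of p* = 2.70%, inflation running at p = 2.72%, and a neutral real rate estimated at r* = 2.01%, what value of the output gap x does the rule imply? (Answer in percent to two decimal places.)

0.4 x = 3.53 − 2.01 − 2.70 − 2.08 × (2.72 − 2.70) = -1.2216
x = -1.2216 / 0.4 = -3.05

-3.05%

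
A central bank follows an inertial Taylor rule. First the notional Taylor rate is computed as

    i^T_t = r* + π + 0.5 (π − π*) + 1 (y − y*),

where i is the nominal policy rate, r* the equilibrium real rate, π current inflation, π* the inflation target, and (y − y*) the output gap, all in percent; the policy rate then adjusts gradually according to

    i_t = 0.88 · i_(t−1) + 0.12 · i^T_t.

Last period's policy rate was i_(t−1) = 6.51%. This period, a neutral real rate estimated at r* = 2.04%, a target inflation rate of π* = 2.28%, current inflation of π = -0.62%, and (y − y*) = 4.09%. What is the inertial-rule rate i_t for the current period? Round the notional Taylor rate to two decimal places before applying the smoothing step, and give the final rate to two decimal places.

i^T_t = 2.04 + (-0.62) + 0.5 × (-0.62 − 2.28) + 1 × 4.09
   = 2.04 − 0.62 − 1.45 + 4.09 = 4.06
i_t = 0.88 × 6.51 + 0.12 × 4.06 = 5.7288 + 0.4872 = 6.22

6.22%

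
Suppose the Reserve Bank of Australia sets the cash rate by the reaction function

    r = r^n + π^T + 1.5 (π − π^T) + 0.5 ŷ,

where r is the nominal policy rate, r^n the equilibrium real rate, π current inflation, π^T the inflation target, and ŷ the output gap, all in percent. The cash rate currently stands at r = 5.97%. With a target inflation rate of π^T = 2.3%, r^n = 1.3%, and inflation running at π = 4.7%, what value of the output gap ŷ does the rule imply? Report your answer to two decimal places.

0.5 ŷ = 5.97 − 1.3 − 2.3 − 1.5 × (4.7 − 2.3) = -1.23
ŷ = -1.23 / 0.5 = -2.46

-2.46%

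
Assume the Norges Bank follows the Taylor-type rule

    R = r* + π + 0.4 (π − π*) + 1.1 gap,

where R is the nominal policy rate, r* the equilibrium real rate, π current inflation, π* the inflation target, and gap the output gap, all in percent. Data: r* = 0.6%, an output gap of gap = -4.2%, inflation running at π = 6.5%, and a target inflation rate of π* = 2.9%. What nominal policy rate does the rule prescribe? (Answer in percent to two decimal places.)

3.92%

R = 0.6 + 6.5 + 0.4 × (6.5 − 2.9) + 1.1 × (-4.2)
   = 0.6 + 6.5 + 1.44 − 4.62 = 3.92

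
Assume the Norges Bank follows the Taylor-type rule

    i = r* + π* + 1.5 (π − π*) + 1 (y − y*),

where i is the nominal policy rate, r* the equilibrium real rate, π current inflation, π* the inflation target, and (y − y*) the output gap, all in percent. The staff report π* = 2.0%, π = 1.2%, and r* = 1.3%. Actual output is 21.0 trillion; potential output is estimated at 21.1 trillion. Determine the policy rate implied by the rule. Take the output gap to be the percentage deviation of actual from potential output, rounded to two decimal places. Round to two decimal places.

1.63%

Output gap = 100 × (21.0 − 21.1) / 21.1 = -0.47%.
i = 1.30 + 2.00 + 1.5 × (1.20 − 2.00) + 1 × (-0.47)
   = 1.30 + 2 − 1.2 − 0.47 = 1.63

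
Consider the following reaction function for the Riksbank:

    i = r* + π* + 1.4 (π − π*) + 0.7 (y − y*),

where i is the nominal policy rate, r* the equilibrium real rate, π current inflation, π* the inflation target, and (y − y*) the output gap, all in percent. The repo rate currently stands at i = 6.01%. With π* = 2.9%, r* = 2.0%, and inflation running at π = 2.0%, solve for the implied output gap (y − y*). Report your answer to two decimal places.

0.7 (y − y*) = 6.01 − 2.0 − 2.9 − 1.4 × (2.0 − 2.9) = 2.37
(y − y*) = 2.37 / 0.7 = 3.39

3.39%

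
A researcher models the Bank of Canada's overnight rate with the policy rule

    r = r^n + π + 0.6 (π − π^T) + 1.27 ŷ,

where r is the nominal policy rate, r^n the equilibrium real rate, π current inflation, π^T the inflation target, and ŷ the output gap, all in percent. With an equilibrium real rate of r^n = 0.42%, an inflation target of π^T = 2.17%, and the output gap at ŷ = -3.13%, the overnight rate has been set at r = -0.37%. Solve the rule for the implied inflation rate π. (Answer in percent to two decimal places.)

Collecting π: r = r^n + (1 + 0.6) π − 0.6 π^T + 1.27 ŷ
1.6 π = -0.37 − 0.42 + 0.6 × 2.17 − 1.27 × (-3.13) = 4.4871
π = 4.4871 / 1.6 = 2.80

2.80%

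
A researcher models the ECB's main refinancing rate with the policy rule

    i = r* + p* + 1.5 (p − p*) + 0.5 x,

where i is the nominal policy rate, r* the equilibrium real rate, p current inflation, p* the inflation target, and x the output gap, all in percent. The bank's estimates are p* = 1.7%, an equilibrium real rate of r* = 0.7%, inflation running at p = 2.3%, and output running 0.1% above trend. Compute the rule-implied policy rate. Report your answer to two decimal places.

3.35%

Output 0.1% above potential → x = 0.1.
i = 0.7 + 1.7 + 1.5 × (2.3 − 1.7) + 0.5 × 0.1
   = 0.7 + 1.7 + 0.9 + 0.05 = 3.35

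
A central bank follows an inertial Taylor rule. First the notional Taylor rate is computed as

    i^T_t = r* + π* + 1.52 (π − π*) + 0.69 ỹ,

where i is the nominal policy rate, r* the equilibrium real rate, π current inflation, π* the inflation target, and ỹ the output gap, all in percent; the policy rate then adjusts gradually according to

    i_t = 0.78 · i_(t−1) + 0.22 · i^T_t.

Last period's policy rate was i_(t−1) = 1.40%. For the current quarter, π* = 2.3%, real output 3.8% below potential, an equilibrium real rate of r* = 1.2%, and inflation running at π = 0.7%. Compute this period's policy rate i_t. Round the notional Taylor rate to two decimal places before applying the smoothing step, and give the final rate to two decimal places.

Output 3.8% below potential → ỹ = -3.8.
i^T_t = 1.2 + 2.3 + 1.52 × (0.7 − 2.3) + 0.69 × (-3.8)
   = 1.2 + 2.3 − 2.432 − 2.622 = -1.55
i_t = 0.78 × 1.40 + 0.22 × (-1.55) = 1.092 − 0.341 = 0.75

0.75%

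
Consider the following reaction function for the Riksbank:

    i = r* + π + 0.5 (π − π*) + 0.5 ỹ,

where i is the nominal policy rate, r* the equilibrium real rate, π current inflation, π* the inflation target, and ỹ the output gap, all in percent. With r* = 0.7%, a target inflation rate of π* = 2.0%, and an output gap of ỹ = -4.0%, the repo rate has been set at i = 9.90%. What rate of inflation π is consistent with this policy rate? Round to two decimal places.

Collecting π: i = r* + (1 + 0.5) π − 0.5 π* + 0.5 ỹ
1.5 π = 9.90 − 0.7 + 0.5 × 2.0 − 0.5 × (-4.0) = 12.2
π = 12.2 / 1.5 = 8.13

8.13%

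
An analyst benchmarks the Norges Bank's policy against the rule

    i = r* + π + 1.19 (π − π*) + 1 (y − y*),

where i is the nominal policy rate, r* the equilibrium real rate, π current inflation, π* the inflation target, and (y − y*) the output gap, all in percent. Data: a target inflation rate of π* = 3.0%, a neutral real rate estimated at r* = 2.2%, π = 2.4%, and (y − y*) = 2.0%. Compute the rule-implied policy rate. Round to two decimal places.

5.89%

i = 2.2 + 2.4 + 1.19 × (2.4 − 3.0) + 1 × 2.0
   = 2.2 + 2.4 − 0.714 + 2 = 5.89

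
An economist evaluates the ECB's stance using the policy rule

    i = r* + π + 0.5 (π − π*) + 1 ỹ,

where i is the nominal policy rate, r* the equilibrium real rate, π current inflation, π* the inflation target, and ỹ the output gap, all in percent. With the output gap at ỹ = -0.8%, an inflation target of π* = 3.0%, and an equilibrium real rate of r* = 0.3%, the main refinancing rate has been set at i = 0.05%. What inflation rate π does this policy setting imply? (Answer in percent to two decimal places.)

Collecting π: i = r* + (1 + 0.5) π − 0.5 π* + 1 ỹ
1.5 π = 0.05 − 0.3 + 0.5 × 3.0 − 1 × (-0.8) = 2.05
π = 2.05 / 1.5 = 1.37

1.37%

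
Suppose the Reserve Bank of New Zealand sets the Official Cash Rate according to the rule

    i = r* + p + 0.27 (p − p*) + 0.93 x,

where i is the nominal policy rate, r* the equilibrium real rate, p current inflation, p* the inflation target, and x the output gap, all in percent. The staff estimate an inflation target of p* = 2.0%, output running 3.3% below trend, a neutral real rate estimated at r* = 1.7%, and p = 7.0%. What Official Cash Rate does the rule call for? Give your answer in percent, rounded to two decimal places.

Output 3.3% below potential → x = -3.3.
i = 1.7 + 7.0 + 0.27 × (7.0 − 2.0) + 0.93 × (-3.3)
   = 1.7 + 7 + 1.35 − 3.069 = 6.98

6.98%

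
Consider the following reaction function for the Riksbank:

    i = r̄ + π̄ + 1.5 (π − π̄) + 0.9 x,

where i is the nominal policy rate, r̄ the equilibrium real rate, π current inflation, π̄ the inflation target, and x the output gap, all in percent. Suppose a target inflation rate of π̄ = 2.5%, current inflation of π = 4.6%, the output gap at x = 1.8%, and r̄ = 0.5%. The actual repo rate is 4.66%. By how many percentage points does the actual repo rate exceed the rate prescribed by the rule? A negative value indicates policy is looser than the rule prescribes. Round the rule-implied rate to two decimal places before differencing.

i = 0.5 + 2.5 + 1.5 × (4.6 − 2.5) + 0.9 × 1.8
   = 0.5 + 2.5 + 3.15 + 1.62 = 7.77
Deviation = 4.66 − 7.77 = -3.11 pp.

-3.11 pp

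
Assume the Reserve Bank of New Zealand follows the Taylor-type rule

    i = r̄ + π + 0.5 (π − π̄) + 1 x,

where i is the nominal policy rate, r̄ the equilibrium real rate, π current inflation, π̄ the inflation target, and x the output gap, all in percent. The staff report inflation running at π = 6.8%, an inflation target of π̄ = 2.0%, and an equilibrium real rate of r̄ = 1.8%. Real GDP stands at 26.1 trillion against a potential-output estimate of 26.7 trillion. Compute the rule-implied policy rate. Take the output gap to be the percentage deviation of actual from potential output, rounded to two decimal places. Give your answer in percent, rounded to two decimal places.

Output gap = 100 × (26.1 − 26.7) / 26.7 = -2.25%.
i = 1.80 + 6.80 + 0.5 × (6.80 − 2.00) + 1 × (-2.25)
   = 1.80 + 6.8 + 2.4 − 2.25 = 8.75

8.75%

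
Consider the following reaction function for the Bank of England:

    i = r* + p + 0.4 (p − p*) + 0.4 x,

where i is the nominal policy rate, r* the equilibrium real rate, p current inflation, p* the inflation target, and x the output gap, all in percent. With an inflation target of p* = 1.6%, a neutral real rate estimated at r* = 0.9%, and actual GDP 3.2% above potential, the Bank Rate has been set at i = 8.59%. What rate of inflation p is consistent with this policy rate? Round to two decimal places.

Output 3.2% above potential → x = 3.2.
Collecting p: i = r* + (1 + 0.4) p − 0.4 p* + 0.4 x
1.4 p = 8.59 − 0.9 + 0.4 × 1.6 − 0.4 × 3.2 = 7.05
p = 7.05 / 1.4 = 5.04

5.04%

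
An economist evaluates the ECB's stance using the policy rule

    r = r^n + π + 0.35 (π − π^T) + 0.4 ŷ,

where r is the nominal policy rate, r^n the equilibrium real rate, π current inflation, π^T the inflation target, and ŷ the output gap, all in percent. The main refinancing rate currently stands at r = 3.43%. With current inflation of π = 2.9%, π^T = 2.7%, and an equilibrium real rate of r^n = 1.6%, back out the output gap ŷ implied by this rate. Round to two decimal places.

-2.85%

0.4 ŷ = 3.43 − 1.6 − 2.9 − 0.35 × (2.9 − 2.7) = -1.14
ŷ = -1.14 / 0.4 = -2.85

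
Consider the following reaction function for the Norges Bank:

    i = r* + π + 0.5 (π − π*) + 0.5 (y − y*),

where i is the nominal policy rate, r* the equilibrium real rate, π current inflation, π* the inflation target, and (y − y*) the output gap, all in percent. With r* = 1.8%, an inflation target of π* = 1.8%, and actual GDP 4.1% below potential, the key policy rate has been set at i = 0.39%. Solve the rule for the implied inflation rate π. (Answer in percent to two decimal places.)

Output 4.1% below potential → (y − y*) = -4.1.
Collecting π: i = r* + (1 + 0.5) π − 0.5 π* + 0.5 (y − y*)
1.5 π = 0.39 − 1.8 + 0.5 × 1.8 − 0.5 × (-4.1) = 1.54
π = 1.54 / 1.5 = 1.03

1.03%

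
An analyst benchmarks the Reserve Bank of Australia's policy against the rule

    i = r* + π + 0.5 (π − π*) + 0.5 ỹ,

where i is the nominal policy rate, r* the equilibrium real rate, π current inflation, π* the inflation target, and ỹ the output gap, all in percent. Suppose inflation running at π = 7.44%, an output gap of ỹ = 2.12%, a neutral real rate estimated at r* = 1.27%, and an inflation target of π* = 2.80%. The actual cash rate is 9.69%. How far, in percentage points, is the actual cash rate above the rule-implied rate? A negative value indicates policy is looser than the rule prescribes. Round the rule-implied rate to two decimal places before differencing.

-2.40 pp

i = 1.27 + 7.44 + 0.5 × (7.44 − 2.80) + 0.5 × 2.12
   = 1.27 + 7.44 + 2.32 + 1.06 = 12.09
Deviation = 9.69 − 12.09 = -2.40 pp.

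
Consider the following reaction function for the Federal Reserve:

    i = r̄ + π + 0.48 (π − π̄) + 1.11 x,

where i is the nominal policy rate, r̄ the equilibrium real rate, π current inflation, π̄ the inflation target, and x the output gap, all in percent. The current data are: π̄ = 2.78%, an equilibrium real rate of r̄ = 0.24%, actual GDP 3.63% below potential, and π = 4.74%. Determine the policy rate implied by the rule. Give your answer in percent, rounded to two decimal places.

1.89%

Output 3.63% below potential → x = -3.63.
i = 0.24 + 4.74 + 0.48 × (4.74 − 2.78) + 1.11 × (-3.63)
   = 0.24 + 4.74 + 0.9408 − 4.0293 = 1.89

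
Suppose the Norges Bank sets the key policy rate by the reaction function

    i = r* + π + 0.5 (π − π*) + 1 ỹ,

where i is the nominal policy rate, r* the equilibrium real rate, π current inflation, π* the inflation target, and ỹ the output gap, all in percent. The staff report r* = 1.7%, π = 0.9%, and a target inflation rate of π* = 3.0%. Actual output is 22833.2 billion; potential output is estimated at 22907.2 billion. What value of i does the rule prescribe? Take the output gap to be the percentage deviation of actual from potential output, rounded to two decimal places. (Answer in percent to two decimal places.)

Output gap = 100 × (22833.2 − 22907.2) / 22907.2 = -0.32%.
i = 1.70 + 0.90 + 0.5 × (0.90 − 3.00) + 1 × (-0.32)
   = 1.70 + 0.9 − 1.05 − 0.32 = 1.23

1.23%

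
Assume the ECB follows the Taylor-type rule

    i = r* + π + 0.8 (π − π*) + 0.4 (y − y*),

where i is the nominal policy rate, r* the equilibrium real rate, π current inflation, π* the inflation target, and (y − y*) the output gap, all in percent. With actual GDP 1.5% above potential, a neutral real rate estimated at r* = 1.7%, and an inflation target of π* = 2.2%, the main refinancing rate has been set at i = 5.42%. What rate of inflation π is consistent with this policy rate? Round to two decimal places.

Output 1.5% above potential → (y − y*) = 1.5.
Collecting π: i = r* + (1 + 0.8) π − 0.8 π* + 0.4 (y − y*)
1.8 π = 5.42 − 1.7 + 0.8 × 2.2 − 0.4 × 1.5 = 4.88
π = 4.88 / 1.8 = 2.71

2.71%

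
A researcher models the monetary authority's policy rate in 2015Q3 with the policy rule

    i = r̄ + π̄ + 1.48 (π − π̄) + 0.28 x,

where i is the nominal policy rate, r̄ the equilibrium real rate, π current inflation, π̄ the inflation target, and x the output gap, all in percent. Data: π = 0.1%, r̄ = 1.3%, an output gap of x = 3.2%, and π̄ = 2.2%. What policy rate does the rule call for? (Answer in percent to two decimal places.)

1.29%

i = 1.3 + 2.2 + 1.48 × (0.1 − 2.2) + 0.28 × 3.2
   = 1.3 + 2.2 − 3.108 + 0.896 = 1.29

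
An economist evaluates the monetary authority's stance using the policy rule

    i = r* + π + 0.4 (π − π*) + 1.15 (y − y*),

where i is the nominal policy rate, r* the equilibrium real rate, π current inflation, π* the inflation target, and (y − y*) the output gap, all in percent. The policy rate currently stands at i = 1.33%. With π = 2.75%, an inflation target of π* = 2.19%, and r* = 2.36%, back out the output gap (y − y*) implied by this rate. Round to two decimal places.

-3.48%

1.15 (y − y*) = 1.33 − 2.36 − 2.75 − 0.4 × (2.75 − 2.19) = -4.004
(y − y*) = -4.004 / 1.15 = -3.48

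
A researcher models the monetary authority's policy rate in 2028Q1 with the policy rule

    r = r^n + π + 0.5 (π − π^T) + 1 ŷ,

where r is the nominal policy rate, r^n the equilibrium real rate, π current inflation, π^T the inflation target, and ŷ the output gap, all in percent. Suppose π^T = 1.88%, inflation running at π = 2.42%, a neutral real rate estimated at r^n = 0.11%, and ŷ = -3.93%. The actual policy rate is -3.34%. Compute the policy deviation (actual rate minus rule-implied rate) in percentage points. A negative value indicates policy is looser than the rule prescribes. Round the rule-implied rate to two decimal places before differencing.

-2.21 pp

r = 0.11 + 2.42 + 0.5 × (2.42 − 1.88) + 1 × (-3.93)
   = 0.11 + 2.42 + 0.27 − 3.93 = -1.13
Deviation = -3.34 − (-1.13) = -2.21 pp.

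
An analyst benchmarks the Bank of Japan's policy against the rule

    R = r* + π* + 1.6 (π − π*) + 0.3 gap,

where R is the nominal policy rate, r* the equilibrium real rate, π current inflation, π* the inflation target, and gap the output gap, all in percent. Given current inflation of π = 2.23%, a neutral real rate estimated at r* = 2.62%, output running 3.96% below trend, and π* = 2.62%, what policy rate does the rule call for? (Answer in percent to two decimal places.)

Output 3.96% below potential → gap = -3.96.
R = 2.62 + 2.62 + 1.6 × (2.23 − 2.62) + 0.3 × (-3.96)
   = 2.62 + 2.62 − 0.624 − 1.188 = 3.43

3.43%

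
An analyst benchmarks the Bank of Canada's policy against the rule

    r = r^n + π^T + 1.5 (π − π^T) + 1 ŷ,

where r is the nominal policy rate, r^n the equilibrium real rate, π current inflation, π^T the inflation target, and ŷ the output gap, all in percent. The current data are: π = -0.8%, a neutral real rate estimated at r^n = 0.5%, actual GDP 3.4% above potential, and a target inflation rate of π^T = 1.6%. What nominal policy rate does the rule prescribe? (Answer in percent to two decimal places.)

1.90%

Output 3.4% above potential → ŷ = 3.4.
r = 0.5 + 1.6 + 1.5 × (-0.8 − 1.6) + 1 × 3.4
   = 0.5 + 1.6 − 3.6 + 3.4 = 1.90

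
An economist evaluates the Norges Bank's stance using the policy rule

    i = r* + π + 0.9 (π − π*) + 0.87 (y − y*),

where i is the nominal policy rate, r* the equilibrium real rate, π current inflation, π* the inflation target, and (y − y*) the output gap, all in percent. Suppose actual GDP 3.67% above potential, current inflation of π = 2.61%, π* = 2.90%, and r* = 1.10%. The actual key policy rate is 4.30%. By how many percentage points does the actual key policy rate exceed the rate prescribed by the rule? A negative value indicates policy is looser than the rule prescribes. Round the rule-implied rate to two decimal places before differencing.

Output 3.67% above potential → (y − y*) = 3.67.
i = 1.10 + 2.61 + 0.9 × (2.61 − 2.90) + 0.87 × 3.67
   = 1.10 + 2.61 − 0.261 + 3.1929 = 6.64
Deviation = 4.30 − 6.64 = -2.34 pp.

-2.34 pp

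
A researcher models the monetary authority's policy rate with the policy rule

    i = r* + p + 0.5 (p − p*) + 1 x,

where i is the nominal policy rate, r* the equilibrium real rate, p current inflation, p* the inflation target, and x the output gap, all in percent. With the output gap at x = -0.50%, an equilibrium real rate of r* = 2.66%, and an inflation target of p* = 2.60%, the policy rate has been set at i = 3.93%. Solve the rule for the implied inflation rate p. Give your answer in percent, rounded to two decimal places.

Collecting p: i = r* + (1 + 0.5) p − 0.5 p* + 1 x
1.5 p = 3.93 − 2.66 + 0.5 × 2.60 − 1 × (-0.50) = 3.07
p = 3.07 / 1.5 = 2.05

2.05%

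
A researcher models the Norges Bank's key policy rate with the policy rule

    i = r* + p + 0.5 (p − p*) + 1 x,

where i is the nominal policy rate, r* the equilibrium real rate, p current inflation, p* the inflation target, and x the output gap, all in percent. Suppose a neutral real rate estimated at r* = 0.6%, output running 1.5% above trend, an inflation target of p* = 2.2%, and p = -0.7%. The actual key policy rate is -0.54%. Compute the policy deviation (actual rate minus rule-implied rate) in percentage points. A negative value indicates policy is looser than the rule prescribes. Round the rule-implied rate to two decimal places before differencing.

Output 1.5% above potential → x = 1.5.
i = 0.6 + (-0.7) + 0.5 × (-0.7 − 2.2) + 1 × 1.5
   = 0.6 − 0.7 − 1.45 + 1.5 = -0.05
Deviation = -0.54 − (-0.05) = -0.49 pp.

-0.49 pp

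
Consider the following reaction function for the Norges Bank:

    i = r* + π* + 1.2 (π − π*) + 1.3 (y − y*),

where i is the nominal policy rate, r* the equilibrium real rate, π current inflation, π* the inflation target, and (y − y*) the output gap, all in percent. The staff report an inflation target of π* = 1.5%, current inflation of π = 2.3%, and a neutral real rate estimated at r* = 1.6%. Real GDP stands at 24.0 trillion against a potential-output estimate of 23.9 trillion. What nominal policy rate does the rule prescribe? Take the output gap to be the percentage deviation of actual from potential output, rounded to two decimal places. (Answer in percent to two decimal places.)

4.61%

Output gap = 100 × (24.0 − 23.9) / 23.9 = 0.42%.
i = 1.60 + 1.50 + 1.2 × (2.30 − 1.50) + 1.3 × 0.42
   = 1.60 + 1.5 + 0.96 + 0.546 = 4.61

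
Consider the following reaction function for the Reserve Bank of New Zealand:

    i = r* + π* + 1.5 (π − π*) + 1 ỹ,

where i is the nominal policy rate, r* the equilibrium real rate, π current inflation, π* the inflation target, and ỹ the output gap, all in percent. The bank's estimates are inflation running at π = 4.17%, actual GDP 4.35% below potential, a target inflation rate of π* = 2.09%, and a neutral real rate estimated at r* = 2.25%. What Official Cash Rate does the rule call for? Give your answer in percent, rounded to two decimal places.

Output 4.35% below potential → ỹ = -4.35.
i = 2.25 + 2.09 + 1.5 × (4.17 − 2.09) + 1 × (-4.35)
   = 2.25 + 2.09 + 3.12 − 4.35 = 3.11

3.11%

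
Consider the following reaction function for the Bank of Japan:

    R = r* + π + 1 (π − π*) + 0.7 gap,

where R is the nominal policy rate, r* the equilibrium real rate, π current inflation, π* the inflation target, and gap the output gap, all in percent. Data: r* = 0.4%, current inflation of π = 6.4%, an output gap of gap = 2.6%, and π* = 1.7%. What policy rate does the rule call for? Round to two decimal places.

R = 0.4 + 6.4 + 1 × (6.4 − 1.7) + 0.7 × 2.6
   = 0.4 + 6.4 + 4.7 + 1.82 = 13.32

13.32%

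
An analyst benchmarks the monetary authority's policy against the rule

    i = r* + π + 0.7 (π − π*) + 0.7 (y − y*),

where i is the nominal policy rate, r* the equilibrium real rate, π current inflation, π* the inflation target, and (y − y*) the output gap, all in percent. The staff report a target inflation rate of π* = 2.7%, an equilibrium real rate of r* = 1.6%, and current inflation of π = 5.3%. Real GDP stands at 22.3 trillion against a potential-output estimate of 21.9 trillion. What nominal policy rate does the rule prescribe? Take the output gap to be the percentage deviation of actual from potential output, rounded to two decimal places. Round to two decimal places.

10.00%

Output gap = 100 × (22.3 − 21.9) / 21.9 = 1.83%.
i = 1.60 + 5.30 + 0.7 × (5.30 − 2.70) + 0.7 × 1.83
   = 1.60 + 5.3 + 1.82 + 1.281 = 10.00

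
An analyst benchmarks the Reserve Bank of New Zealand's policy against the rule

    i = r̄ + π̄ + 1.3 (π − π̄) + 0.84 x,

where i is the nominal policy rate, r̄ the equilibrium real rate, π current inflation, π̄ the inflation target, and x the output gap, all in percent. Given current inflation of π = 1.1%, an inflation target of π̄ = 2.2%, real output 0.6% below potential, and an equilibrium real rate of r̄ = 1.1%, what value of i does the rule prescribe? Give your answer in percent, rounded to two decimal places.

1.37%

Output 0.6% below potential → x = -0.6.
i = 1.1 + 2.2 + 1.3 × (1.1 − 2.2) + 0.84 × (-0.6)
   = 1.1 + 2.2 − 1.43 − 0.504 = 1.37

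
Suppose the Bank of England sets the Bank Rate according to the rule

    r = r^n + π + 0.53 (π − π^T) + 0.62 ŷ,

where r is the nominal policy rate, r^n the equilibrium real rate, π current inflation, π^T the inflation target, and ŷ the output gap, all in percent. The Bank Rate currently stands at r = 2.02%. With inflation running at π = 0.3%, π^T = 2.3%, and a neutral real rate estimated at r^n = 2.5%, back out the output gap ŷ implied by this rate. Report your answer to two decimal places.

0.62 ŷ = 2.02 − 2.5 − 0.3 − 0.53 × (0.3 − 2.3) = 0.28
ŷ = 0.28 / 0.62 = 0.45

0.45%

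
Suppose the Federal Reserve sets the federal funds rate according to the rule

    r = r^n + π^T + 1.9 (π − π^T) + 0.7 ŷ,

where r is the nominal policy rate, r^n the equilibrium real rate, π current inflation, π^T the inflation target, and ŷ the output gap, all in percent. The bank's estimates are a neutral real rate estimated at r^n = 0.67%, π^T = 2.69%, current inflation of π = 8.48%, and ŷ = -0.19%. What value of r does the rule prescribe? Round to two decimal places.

r = 0.67 + 2.69 + 1.9 × (8.48 − 2.69) + 0.7 × (-0.19)
   = 0.67 + 2.69 + 11.001 − 0.133 = 14.23

14.23%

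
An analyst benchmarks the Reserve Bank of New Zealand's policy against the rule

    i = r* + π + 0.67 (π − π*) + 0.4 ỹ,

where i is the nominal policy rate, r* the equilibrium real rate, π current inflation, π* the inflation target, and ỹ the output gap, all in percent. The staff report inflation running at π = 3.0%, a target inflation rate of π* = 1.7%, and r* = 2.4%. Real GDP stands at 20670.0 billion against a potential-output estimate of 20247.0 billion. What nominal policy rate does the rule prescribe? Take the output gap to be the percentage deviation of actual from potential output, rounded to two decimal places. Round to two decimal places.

Output gap = 100 × (20670.0 − 20247.0) / 20247.0 = 2.09%.
i = 2.40 + 3.00 + 0.67 × (3.00 − 1.70) + 0.4 × 2.09
   = 2.40 + 3 + 0.871 + 0.836 = 7.11

7.11%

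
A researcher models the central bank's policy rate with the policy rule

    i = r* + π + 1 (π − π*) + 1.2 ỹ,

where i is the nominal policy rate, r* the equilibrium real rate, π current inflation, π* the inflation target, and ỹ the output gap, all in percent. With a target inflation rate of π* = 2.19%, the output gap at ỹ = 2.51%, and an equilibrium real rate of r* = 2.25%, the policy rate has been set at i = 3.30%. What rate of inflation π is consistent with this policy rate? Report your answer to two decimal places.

Collecting π: i = r* + (1 + 1) π − 1 π* + 1.2 ỹ
2 π = 3.30 − 2.25 + 1 × 2.19 − 1.2 × 2.51 = 0.228
π = 0.228 / 2 = 0.11

0.11%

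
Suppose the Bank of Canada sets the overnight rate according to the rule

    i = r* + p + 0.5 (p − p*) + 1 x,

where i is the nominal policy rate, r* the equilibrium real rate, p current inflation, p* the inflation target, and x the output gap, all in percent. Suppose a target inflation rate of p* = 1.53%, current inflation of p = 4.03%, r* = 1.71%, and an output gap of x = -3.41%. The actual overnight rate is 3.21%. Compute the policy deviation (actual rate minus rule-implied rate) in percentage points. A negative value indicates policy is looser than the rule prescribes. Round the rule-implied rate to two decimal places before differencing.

i = 1.71 + 4.03 + 0.5 × (4.03 − 1.53) + 1 × (-3.41)
   = 1.71 + 4.03 + 1.25 − 3.41 = 3.58
Deviation = 3.21 − 3.58 = -0.37 pp.

-0.37 pp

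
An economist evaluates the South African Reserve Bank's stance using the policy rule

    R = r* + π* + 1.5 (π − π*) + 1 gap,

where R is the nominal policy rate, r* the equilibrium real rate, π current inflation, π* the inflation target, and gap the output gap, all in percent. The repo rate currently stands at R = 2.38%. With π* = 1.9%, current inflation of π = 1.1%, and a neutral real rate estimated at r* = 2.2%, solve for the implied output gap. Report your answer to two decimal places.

1 gap = 2.38 − 2.2 − 1.9 − 1.5 × (1.1 − 1.9) = -0.52
gap = -0.52 / 1 = -0.52

-0.52%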